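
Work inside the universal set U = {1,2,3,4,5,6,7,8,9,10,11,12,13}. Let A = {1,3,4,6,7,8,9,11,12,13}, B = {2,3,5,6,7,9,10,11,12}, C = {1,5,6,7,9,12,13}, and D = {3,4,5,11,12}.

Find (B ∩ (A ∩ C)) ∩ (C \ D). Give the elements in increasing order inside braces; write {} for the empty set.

{6,7,9}

A ∩ C = {1,6,7,9,12,13}
B ∩ (A ∩ C) = {6,7,9,12}
C \ D = {1,6,7,9,13}
(B ∩ (A ∩ C)) ∩ (C \ D) = {6,7,9}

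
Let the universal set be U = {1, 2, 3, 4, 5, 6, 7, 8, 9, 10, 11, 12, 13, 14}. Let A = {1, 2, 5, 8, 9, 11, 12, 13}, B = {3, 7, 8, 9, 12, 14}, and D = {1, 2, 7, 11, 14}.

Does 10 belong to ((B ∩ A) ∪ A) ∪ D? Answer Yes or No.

No

10 ∉ B and 10 ∉ A, so 10 ∉ B ∩ A
10 ∉ (B ∩ A) and 10 ∉ A, so 10 ∉ (B ∩ A) ∪ A
10 ∉ ((B ∩ A) ∪ A) and 10 ∉ D, so 10 ∉ ((B ∩ A) ∪ A) ∪ D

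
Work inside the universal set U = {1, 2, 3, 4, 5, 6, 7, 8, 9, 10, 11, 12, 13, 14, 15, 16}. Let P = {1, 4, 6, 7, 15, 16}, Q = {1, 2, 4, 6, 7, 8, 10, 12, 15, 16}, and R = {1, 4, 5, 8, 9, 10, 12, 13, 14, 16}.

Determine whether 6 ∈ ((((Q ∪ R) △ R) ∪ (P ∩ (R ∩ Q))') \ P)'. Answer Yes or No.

Yes

6 ∈ Q and 6 ∉ R, so 6 ∈ Q ∪ R
6 ∈ (Q ∪ R) and 6 ∉ R, so 6 ∈ (Q ∪ R) △ R
6 ∉ R and 6 ∈ Q, so 6 ∉ R ∩ Q
6 ∈ P and 6 ∉ (R ∩ Q), so 6 ∉ P ∩ (R ∩ Q)
6 ∈ (P ∩ (R ∩ Q))' since 6 ∉ (P ∩ (R ∩ Q))
6 ∈ ((Q ∪ R) △ R) and 6 ∈ (P ∩ (R ∩ Q))', so 6 ∈ ((Q ∪ R) △ R) ∪ (P ∩ (R ∩ Q))'
6 ∈ (((Q ∪ R) △ R) ∪ (P ∩ (R ∩ Q))') and 6 ∈ P, so 6 ∉ (((Q ∪ R) △ R) ∪ (P ∩ (R ∩ Q))') \ P
6 ∈ ((((Q ∪ R) △ R) ∪ (P ∩ (R ∩ Q))') \ P)' since 6 ∉ ((((Q ∪ R) △ R) ∪ (P ∩ (R ∩ Q))') \ P)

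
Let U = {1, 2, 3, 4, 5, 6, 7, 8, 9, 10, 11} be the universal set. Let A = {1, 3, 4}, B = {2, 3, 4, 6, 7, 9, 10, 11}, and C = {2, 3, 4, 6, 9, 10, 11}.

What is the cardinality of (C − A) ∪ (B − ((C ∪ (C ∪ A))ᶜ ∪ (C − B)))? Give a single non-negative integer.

C − A = {2, 6, 9, 10, 11}
C ∪ A = {1, 2, 3, 4, 6, 9, 10, 11}
C ∪ (C ∪ A) = {1, 2, 3, 4, 6, 9, 10, 11}
(C ∪ (C ∪ A))ᶜ = {5, 7, 8}
C − B = {}
(C ∪ (C ∪ A))ᶜ ∪ (C − B) = {5, 7, 8}
B − ((C ∪ (C ∪ A))ᶜ ∪ (C − B)) = {2, 3, 4, 6, 9, 10, 11}
(C − A) ∪ (B − ((C ∪ (C ∪ A))ᶜ ∪ (C − B))) = {2, 3, 4, 6, 9, 10, 11}
|(C − A) ∪ (B − ((C ∪ (C ∪ A))ᶜ ∪ (C − B)))| = 7

7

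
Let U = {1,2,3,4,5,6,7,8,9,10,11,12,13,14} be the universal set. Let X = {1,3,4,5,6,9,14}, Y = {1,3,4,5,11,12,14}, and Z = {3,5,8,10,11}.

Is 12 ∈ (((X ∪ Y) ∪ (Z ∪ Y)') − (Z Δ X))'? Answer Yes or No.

12 ∉ X and 12 ∈ Y, so 12 ∈ X ∪ Y
12 ∉ Z and 12 ∈ Y, so 12 ∈ Z ∪ Y
12 ∉ (Z ∪ Y)' since 12 ∈ (Z ∪ Y)
12 ∈ (X ∪ Y) and 12 ∉ (Z ∪ Y)', so 12 ∈ (X ∪ Y) ∪ (Z ∪ Y)'
12 ∉ Z and 12 ∉ X, so 12 ∉ Z Δ X
12 ∈ ((X ∪ Y) ∪ (Z ∪ Y)') and 12 ∉ (Z Δ X), so 12 ∈ ((X ∪ Y) ∪ (Z ∪ Y)') − (Z Δ X)
12 ∉ (((X ∪ Y) ∪ (Z ∪ Y)') − (Z Δ X))' since 12 ∈ (((X ∪ Y) ∪ (Z ∪ Y)') − (Z Δ X))

No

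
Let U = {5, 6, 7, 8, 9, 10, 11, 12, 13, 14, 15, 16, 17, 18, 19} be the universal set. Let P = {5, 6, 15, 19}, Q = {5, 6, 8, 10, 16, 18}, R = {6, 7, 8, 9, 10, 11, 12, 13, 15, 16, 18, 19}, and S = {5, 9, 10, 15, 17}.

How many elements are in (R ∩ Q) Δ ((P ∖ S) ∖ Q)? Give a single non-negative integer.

6

R ∩ Q = {6, 8, 10, 16, 18}
P ∖ S = {6, 19}
(P ∖ S) ∖ Q = {19}
(R ∩ Q) Δ ((P ∖ S) ∖ Q) = {6, 8, 10, 16, 18, 19}
|(R ∩ Q) Δ ((P ∖ S) ∖ Q)| = 6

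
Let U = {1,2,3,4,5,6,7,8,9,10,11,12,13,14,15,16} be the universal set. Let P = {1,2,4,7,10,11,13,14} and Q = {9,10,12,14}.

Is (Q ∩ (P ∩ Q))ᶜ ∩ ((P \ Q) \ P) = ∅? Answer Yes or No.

P ∩ Q = {10,14}
Q ∩ (P ∩ Q) = {10,14}
(Q ∩ (P ∩ Q))ᶜ = {1,2,3,4,5,6,7,8,9,11,12,13,15,16}
P \ Q = {1,2,4,7,11,13}
(P \ Q) \ P = {}
{1,2,3,4,5,6,7,8,9,11,12,13,15,16} and {} share no elements.

Yes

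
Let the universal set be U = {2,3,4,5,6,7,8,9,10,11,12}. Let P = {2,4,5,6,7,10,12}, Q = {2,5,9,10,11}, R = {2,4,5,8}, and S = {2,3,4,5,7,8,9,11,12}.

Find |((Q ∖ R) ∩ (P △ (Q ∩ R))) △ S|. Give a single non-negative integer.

10

Q ∖ R = {9,10,11}
Q ∩ R = {2,5}
P △ (Q ∩ R) = {4,6,7,10,12}
(Q ∖ R) ∩ (P △ (Q ∩ R)) = {10}
((Q ∖ R) ∩ (P △ (Q ∩ R))) △ S = {2,3,4,5,7,8,9,10,11,12}
|((Q ∖ R) ∩ (P △ (Q ∩ R))) △ S| = 10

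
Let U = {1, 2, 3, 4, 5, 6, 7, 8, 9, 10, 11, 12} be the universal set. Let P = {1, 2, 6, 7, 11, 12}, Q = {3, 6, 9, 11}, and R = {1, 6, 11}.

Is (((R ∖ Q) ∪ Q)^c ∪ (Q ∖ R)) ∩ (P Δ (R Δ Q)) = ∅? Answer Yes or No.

No

R ∖ Q = {1}
(R ∖ Q) ∪ Q = {1, 3, 6, 9, 11}
((R ∖ Q) ∪ Q)^c = {2, 4, 5, 7, 8, 10, 12}
Q ∖ R = {3, 9}
((R ∖ Q) ∪ Q)^c ∪ (Q ∖ R) = {2, 3, 4, 5, 7, 8, 9, 10, 12}
R Δ Q = {1, 3, 9}
P Δ (R Δ Q) = {2, 3, 6, 7, 9, 11, 12}
2 lies in both, so they are not disjoint.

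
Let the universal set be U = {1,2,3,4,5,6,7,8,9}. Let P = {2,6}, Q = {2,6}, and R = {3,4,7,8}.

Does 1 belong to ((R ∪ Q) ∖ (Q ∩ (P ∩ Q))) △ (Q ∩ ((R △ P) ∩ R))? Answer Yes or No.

1 ∉ R and 1 ∉ Q, so 1 ∉ R ∪ Q
1 ∉ P and 1 ∉ Q, so 1 ∉ P ∩ Q
1 ∉ Q and 1 ∉ (P ∩ Q), so 1 ∉ Q ∩ (P ∩ Q)
1 ∉ (R ∪ Q) and 1 ∉ (Q ∩ (P ∩ Q)), so 1 ∉ (R ∪ Q) ∖ (Q ∩ (P ∩ Q))
1 ∉ R and 1 ∉ P, so 1 ∉ R △ P
1 ∉ (R △ P) and 1 ∉ R, so 1 ∉ (R △ P) ∩ R
1 ∉ Q and 1 ∉ ((R △ P) ∩ R), so 1 ∉ Q ∩ ((R △ P) ∩ R)
1 ∉ ((R ∪ Q) ∖ (Q ∩ (P ∩ Q))) and 1 ∉ (Q ∩ ((R △ P) ∩ R)), so 1 ∉ ((R ∪ Q) ∖ (Q ∩ (P ∩ Q))) △ (Q ∩ ((R △ P) ∩ R))

No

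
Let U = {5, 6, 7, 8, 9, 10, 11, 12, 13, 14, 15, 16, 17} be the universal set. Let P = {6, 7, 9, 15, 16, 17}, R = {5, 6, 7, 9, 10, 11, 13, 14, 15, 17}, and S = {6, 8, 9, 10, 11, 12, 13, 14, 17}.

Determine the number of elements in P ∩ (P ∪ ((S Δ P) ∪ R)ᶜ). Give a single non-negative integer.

6

S Δ P = {7, 8, 10, 11, 12, 13, 14, 15, 16}
(S Δ P) ∪ R = {5, 6, 7, 8, 9, 10, 11, 12, 13, 14, 15, 16, 17}
((S Δ P) ∪ R)ᶜ = {}
P ∪ ((S Δ P) ∪ R)ᶜ = {6, 7, 9, 15, 16, 17}
P ∩ (P ∪ ((S Δ P) ∪ R)ᶜ) = {6, 7, 9, 15, 16, 17}
|P ∩ (P ∪ ((S Δ P) ∪ R)ᶜ)| = 6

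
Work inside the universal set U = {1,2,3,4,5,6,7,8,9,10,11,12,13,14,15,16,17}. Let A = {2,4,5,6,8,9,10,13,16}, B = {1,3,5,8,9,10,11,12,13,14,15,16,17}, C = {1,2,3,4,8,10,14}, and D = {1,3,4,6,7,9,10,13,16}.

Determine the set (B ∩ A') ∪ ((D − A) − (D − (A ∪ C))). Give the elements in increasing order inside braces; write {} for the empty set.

A' = {1,3,7,11,12,14,15,17}
B ∩ A' = {1,3,11,12,14,15,17}
D − A = {1,3,7}
A ∪ C = {1,2,3,4,5,6,8,9,10,13,14,16}
D − (A ∪ C) = {7}
(D − A) − (D − (A ∪ C)) = {1,3}
(B ∩ A') ∪ ((D − A) − (D − (A ∪ C))) = {1,3,11,12,14,15,17}

{1,3,11,12,14,15,17}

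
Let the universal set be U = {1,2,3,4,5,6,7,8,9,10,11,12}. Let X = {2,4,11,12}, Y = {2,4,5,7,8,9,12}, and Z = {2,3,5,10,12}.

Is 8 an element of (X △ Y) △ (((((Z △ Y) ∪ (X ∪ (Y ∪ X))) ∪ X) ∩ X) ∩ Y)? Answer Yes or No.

Yes

8 ∉ X and 8 ∈ Y, so 8 ∈ X △ Y
8 ∉ Z and 8 ∈ Y, so 8 ∈ Z △ Y
8 ∈ Y and 8 ∉ X, so 8 ∈ Y ∪ X
8 ∉ X and 8 ∈ (Y ∪ X), so 8 ∈ X ∪ (Y ∪ X)
8 ∈ (Z △ Y) and 8 ∈ (X ∪ (Y ∪ X)), so 8 ∈ (Z △ Y) ∪ (X ∪ (Y ∪ X))
8 ∈ ((Z △ Y) ∪ (X ∪ (Y ∪ X))) and 8 ∉ X, so 8 ∈ ((Z △ Y) ∪ (X ∪ (Y ∪ X))) ∪ X
8 ∈ (((Z △ Y) ∪ (X ∪ (Y ∪ X))) ∪ X) and 8 ∉ X, so 8 ∉ (((Z △ Y) ∪ (X ∪ (Y ∪ X))) ∪ X) ∩ X
8 ∉ ((((Z △ Y) ∪ (X ∪ (Y ∪ X))) ∪ X) ∩ X) and 8 ∈ Y, so 8 ∉ ((((Z △ Y) ∪ (X ∪ (Y ∪ X))) ∪ X) ∩ X) ∩ Y
8 ∈ (X △ Y) and 8 ∉ (((((Z △ Y) ∪ (X ∪ (Y ∪ X))) ∪ X) ∩ X) ∩ Y), so 8 ∈ (X △ Y) △ (((((Z △ Y) ∪ (X ∪ (Y ∪ X))) ∪ X) ∩ X) ∩ Y)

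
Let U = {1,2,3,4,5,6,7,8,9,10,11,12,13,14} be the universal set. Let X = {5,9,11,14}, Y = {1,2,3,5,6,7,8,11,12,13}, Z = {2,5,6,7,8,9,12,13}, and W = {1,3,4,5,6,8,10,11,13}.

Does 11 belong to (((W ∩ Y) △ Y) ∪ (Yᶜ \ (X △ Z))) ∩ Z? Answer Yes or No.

11 ∈ W and 11 ∈ Y, so 11 ∈ W ∩ Y
11 ∈ (W ∩ Y) and 11 ∈ Y, so 11 ∉ (W ∩ Y) △ Y
11 ∈ Y, so 11 ∉ Yᶜ
11 ∈ X and 11 ∉ Z, so 11 ∈ X △ Z
11 ∉ Yᶜ and 11 ∈ (X △ Z), so 11 ∉ Yᶜ \ (X △ Z)
11 ∉ ((W ∩ Y) △ Y) and 11 ∉ (Yᶜ \ (X △ Z)), so 11 ∉ ((W ∩ Y) △ Y) ∪ (Yᶜ \ (X △ Z))
11 ∉ (((W ∩ Y) △ Y) ∪ (Yᶜ \ (X △ Z))) and 11 ∉ Z, so 11 ∉ (((W ∩ Y) △ Y) ∪ (Yᶜ \ (X △ Z))) ∩ Z

No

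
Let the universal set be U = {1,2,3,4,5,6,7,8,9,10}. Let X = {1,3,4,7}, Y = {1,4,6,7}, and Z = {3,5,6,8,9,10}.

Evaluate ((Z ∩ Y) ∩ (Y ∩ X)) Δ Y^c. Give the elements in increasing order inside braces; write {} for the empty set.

Z ∩ Y = {6}
Y ∩ X = {1,4,7}
(Z ∩ Y) ∩ (Y ∩ X) = {}
Y^c = {2,3,5,8,9,10}
((Z ∩ Y) ∩ (Y ∩ X)) Δ Y^c = {2,3,5,8,9,10}

{2,3,5,8,9,10}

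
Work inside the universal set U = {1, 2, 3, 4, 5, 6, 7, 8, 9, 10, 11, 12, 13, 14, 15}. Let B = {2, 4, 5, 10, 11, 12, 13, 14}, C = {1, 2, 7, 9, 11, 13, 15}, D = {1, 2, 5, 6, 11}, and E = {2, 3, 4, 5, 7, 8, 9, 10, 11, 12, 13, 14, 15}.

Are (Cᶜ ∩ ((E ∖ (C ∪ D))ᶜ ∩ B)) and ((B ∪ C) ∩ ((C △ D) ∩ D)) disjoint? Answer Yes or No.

Cᶜ = {3, 4, 5, 6, 8, 10, 12, 14}
C ∪ D = {1, 2, 5, 6, 7, 9, 11, 13, 15}
E ∖ (C ∪ D) = {3, 4, 8, 10, 12, 14}
(E ∖ (C ∪ D))ᶜ = {1, 2, 5, 6, 7, 9, 11, 13, 15}
(E ∖ (C ∪ D))ᶜ ∩ B = {2, 5, 11, 13}
Cᶜ ∩ ((E ∖ (C ∪ D))ᶜ ∩ B) = {5}
B ∪ C = {1, 2, 4, 5, 7, 9, 10, 11, 12, 13, 14, 15}
C △ D = {5, 6, 7, 9, 13, 15}
(C △ D) ∩ D = {5, 6}
(B ∪ C) ∩ ((C △ D) ∩ D) = {5}
5 lies in both, so they are not disjoint.

No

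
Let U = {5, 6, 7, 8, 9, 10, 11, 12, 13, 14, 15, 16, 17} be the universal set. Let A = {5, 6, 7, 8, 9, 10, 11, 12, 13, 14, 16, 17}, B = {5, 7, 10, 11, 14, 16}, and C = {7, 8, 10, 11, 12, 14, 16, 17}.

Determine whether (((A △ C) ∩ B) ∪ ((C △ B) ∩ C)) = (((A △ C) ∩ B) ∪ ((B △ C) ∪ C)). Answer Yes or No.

No

A △ C = {5, 6, 9, 13}
(A △ C) ∩ B = {5}
C △ B = {5, 8, 12, 17}
(C △ B) ∩ C = {8, 12, 17}
((A △ C) ∩ B) ∪ ((C △ B) ∩ C) = {5, 8, 12, 17}
B △ C = {5, 8, 12, 17}
(B △ C) ∪ C = {5, 7, 8, 10, 11, 12, 14, 16, 17}
((A △ C) ∩ B) ∪ ((B △ C) ∪ C) = {5, 7, 8, 10, 11, 12, 14, 16, 17}
7 ∈ ((A △ C) ∩ B) ∪ ((B △ C) ∪ C) but 7 ∉ ((A △ C) ∩ B) ∪ ((C △ B) ∩ C), so they differ.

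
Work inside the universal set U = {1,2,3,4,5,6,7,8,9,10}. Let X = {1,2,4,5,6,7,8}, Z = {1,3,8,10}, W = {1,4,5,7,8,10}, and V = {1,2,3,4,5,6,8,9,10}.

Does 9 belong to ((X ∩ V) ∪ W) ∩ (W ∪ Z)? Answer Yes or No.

No

9 ∉ X and 9 ∈ V, so 9 ∉ X ∩ V
9 ∉ (X ∩ V) and 9 ∉ W, so 9 ∉ (X ∩ V) ∪ W
9 ∉ W and 9 ∉ Z, so 9 ∉ W ∪ Z
9 ∉ ((X ∩ V) ∪ W) and 9 ∉ (W ∪ Z), so 9 ∉ ((X ∩ V) ∪ W) ∩ (W ∪ Z)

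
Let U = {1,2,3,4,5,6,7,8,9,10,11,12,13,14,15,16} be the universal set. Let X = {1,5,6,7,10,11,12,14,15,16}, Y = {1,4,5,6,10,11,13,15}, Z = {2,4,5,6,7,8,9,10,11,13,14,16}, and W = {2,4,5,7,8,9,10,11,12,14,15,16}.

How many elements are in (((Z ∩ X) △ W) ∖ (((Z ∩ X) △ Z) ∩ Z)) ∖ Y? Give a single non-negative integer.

1

Z ∩ X = {5,6,7,10,11,14,16}
(Z ∩ X) △ W = {2,4,6,8,9,12,15}
(Z ∩ X) △ Z = {2,4,8,9,13}
((Z ∩ X) △ Z) ∩ Z = {2,4,8,9,13}
((Z ∩ X) △ W) ∖ (((Z ∩ X) △ Z) ∩ Z) = {6,12,15}
(((Z ∩ X) △ W) ∖ (((Z ∩ X) △ Z) ∩ Z)) ∖ Y = {12}
|(((Z ∩ X) △ W) ∖ (((Z ∩ X) △ Z) ∩ Z)) ∖ Y| = 1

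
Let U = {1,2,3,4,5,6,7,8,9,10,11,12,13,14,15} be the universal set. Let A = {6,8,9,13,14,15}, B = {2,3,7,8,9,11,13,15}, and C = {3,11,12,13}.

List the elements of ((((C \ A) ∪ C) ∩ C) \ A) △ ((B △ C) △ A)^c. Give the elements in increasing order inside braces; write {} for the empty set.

{1,4,5,8,9,10,12,15}

C \ A = {3,11,12}
(C \ A) ∪ C = {3,11,12,13}
((C \ A) ∪ C) ∩ C = {3,11,12,13}
(((C \ A) ∪ C) ∩ C) \ A = {3,11,12}
B △ C = {2,7,8,9,12,15}
(B △ C) △ A = {2,6,7,12,13,14}
((B △ C) △ A)^c = {1,3,4,5,8,9,10,11,15}
((((C \ A) ∪ C) ∩ C) \ A) △ ((B △ C) △ A)^c = {1,4,5,8,9,10,12,15}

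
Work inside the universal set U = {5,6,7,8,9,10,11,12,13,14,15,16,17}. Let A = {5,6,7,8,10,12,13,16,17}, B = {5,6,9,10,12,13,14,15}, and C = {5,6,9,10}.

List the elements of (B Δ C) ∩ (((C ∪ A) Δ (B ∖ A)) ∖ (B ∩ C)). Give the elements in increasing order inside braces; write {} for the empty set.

{12,13,14,15}

B Δ C = {12,13,14,15}
C ∪ A = {5,6,7,8,9,10,12,13,16,17}
B ∖ A = {9,14,15}
(C ∪ A) Δ (B ∖ A) = {5,6,7,8,10,12,13,14,15,16,17}
B ∩ C = {5,6,9,10}
((C ∪ A) Δ (B ∖ A)) ∖ (B ∩ C) = {7,8,12,13,14,15,16,17}
(B Δ C) ∩ (((C ∪ A) Δ (B ∖ A)) ∖ (B ∩ C)) = {12,13,14,15}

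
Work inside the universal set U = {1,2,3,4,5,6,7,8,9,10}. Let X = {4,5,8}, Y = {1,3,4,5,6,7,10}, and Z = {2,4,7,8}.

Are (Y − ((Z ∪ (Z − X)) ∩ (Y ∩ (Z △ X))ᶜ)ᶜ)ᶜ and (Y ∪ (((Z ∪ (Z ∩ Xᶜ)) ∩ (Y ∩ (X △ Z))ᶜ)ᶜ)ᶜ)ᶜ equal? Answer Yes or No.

No

Z − X = {2,7}
Z ∪ (Z − X) = {2,4,7,8}
Z △ X = {2,5,7}
Y ∩ (Z △ X) = {5,7}
(Y ∩ (Z △ X))ᶜ = {1,2,3,4,6,8,9,10}
(Z ∪ (Z − X)) ∩ (Y ∩ (Z △ X))ᶜ = {2,4,8}
((Z ∪ (Z − X)) ∩ (Y ∩ (Z △ X))ᶜ)ᶜ = {1,3,5,6,7,9,10}
Y − ((Z ∪ (Z − X)) ∩ (Y ∩ (Z △ X))ᶜ)ᶜ = {4}
(Y − ((Z ∪ (Z − X)) ∩ (Y ∩ (Z △ X))ᶜ)ᶜ)ᶜ = {1,2,3,5,6,7,8,9,10}
Xᶜ = {1,2,3,6,7,9,10}
Z ∩ Xᶜ = {2,7}
Z ∪ (Z ∩ Xᶜ) = {2,4,7,8}
X △ Z = {2,5,7}
Y ∩ (X △ Z) = {5,7}
(Y ∩ (X △ Z))ᶜ = {1,2,3,4,6,8,9,10}
(Z ∪ (Z ∩ Xᶜ)) ∩ (Y ∩ (X △ Z))ᶜ = {2,4,8}
((Z ∪ (Z ∩ Xᶜ)) ∩ (Y ∩ (X △ Z))ᶜ)ᶜ = {1,3,5,6,7,9,10}
(((Z ∪ (Z ∩ Xᶜ)) ∩ (Y ∩ (X △ Z))ᶜ)ᶜ)ᶜ = {2,4,8}
Y ∪ (((Z ∪ (Z ∩ Xᶜ)) ∩ (Y ∩ (X △ Z))ᶜ)ᶜ)ᶜ = {1,2,3,4,5,6,7,8,10}
(Y ∪ (((Z ∪ (Z ∩ Xᶜ)) ∩ (Y ∩ (X △ Z))ᶜ)ᶜ)ᶜ)ᶜ = {9}
1 ∈ (Y − ((Z ∪ (Z − X)) ∩ (Y ∩ (Z △ X))ᶜ)ᶜ)ᶜ but 1 ∉ (Y ∪ (((Z ∪ (Z ∩ Xᶜ)) ∩ (Y ∩ (X △ Z))ᶜ)ᶜ)ᶜ)ᶜ, so they differ.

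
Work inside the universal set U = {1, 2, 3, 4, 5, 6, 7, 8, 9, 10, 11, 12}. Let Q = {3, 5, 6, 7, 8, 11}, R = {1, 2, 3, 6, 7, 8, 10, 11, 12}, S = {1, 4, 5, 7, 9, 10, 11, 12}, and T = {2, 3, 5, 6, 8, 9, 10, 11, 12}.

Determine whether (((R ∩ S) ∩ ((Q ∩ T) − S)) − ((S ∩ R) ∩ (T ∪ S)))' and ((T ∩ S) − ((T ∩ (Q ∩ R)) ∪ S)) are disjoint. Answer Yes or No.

Yes

R ∩ S = {1, 7, 10, 11, 12}
Q ∩ T = {3, 5, 6, 8, 11}
(Q ∩ T) − S = {3, 6, 8}
(R ∩ S) ∩ ((Q ∩ T) − S) = {}
S ∩ R = {1, 7, 10, 11, 12}
T ∪ S = {1, 2, 3, 4, 5, 6, 7, 8, 9, 10, 11, 12}
(S ∩ R) ∩ (T ∪ S) = {1, 7, 10, 11, 12}
((R ∩ S) ∩ ((Q ∩ T) − S)) − ((S ∩ R) ∩ (T ∪ S)) = {}
(((R ∩ S) ∩ ((Q ∩ T) − S)) − ((S ∩ R) ∩ (T ∪ S)))' = {1, 2, 3, 4, 5, 6, 7, 8, 9, 10, 11, 12}
T ∩ S = {5, 9, 10, 11, 12}
Q ∩ R = {3, 6, 7, 8, 11}
T ∩ (Q ∩ R) = {3, 6, 8, 11}
(T ∩ (Q ∩ R)) ∪ S = {1, 3, 4, 5, 6, 7, 8, 9, 10, 11, 12}
(T ∩ S) − ((T ∩ (Q ∩ R)) ∪ S) = {}
{1, 2, 3, 4, 5, 6, 7, 8, 9, 10, 11, 12} and {} share no elements.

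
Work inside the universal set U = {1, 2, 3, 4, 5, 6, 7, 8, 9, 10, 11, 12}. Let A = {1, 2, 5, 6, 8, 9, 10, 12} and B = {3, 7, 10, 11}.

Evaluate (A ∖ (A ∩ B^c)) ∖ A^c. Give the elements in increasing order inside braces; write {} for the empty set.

{10}

B^c = {1, 2, 4, 5, 6, 8, 9, 12}
A ∩ B^c = {1, 2, 5, 6, 8, 9, 12}
A ∖ (A ∩ B^c) = {10}
A^c = {3, 4, 7, 11}
(A ∖ (A ∩ B^c)) ∖ A^c = {10}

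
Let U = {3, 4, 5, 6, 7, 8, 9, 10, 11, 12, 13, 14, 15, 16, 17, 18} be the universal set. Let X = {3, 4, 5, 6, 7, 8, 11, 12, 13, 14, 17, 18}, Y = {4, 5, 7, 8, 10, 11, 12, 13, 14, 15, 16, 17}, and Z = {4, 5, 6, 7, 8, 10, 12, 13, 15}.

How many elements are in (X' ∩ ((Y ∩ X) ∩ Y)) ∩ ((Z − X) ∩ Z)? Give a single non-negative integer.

X' = {9, 10, 15, 16}
Y ∩ X = {4, 5, 7, 8, 11, 12, 13, 14, 17}
(Y ∩ X) ∩ Y = {4, 5, 7, 8, 11, 12, 13, 14, 17}
X' ∩ ((Y ∩ X) ∩ Y) = {}
Z − X = {10, 15}
(Z − X) ∩ Z = {10, 15}
(X' ∩ ((Y ∩ X) ∩ Y)) ∩ ((Z − X) ∩ Z) = {}
|(X' ∩ ((Y ∩ X) ∩ Y)) ∩ ((Z − X) ∩ Z)| = 0

0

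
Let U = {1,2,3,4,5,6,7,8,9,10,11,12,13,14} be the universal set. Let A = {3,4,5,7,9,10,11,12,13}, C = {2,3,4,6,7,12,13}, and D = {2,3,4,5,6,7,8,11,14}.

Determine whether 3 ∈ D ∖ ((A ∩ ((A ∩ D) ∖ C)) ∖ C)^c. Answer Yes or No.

No

3 ∈ A and 3 ∈ D, so 3 ∈ A ∩ D
3 ∈ (A ∩ D) and 3 ∈ C, so 3 ∉ (A ∩ D) ∖ C
3 ∈ A and 3 ∉ ((A ∩ D) ∖ C), so 3 ∉ A ∩ ((A ∩ D) ∖ C)
3 ∉ (A ∩ ((A ∩ D) ∖ C)) and 3 ∈ C, so 3 ∉ (A ∩ ((A ∩ D) ∖ C)) ∖ C
3 ∈ ((A ∩ ((A ∩ D) ∖ C)) ∖ C)^c since 3 ∉ ((A ∩ ((A ∩ D) ∖ C)) ∖ C)
3 ∈ D and 3 ∈ ((A ∩ ((A ∩ D) ∖ C)) ∖ C)^c, so 3 ∉ D ∖ ((A ∩ ((A ∩ D) ∖ C)) ∖ C)^c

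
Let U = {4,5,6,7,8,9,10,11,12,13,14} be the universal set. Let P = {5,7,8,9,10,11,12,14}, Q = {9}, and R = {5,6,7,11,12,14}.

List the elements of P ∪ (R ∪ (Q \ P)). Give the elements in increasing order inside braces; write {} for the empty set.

{5,6,7,8,9,10,11,12,14}

Q \ P = {}
R ∪ (Q \ P) = {5,6,7,11,12,14}
P ∪ (R ∪ (Q \ P)) = {5,6,7,8,9,10,11,12,14}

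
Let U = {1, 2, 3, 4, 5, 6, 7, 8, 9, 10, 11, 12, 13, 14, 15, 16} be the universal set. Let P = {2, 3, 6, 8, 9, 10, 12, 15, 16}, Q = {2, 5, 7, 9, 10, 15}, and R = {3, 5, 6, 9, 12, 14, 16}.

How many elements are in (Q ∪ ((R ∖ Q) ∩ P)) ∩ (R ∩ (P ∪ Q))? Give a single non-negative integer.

R ∖ Q = {3, 6, 12, 14, 16}
(R ∖ Q) ∩ P = {3, 6, 12, 16}
Q ∪ ((R ∖ Q) ∩ P) = {2, 3, 5, 6, 7, 9, 10, 12, 15, 16}
P ∪ Q = {2, 3, 5, 6, 7, 8, 9, 10, 12, 15, 16}
R ∩ (P ∪ Q) = {3, 5, 6, 9, 12, 16}
(Q ∪ ((R ∖ Q) ∩ P)) ∩ (R ∩ (P ∪ Q)) = {3, 5, 6, 9, 12, 16}
|(Q ∪ ((R ∖ Q) ∩ P)) ∩ (R ∩ (P ∪ Q))| = 6

6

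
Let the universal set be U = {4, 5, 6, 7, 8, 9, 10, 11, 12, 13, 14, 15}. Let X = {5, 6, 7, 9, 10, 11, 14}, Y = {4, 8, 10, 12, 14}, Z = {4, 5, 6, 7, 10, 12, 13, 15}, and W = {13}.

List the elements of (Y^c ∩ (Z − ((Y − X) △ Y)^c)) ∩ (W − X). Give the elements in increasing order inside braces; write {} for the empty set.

Y^c = {5, 6, 7, 9, 11, 13, 15}
Y − X = {4, 8, 12}
(Y − X) △ Y = {10, 14}
((Y − X) △ Y)^c = {4, 5, 6, 7, 8, 9, 11, 12, 13, 15}
Z − ((Y − X) △ Y)^c = {10}
Y^c ∩ (Z − ((Y − X) △ Y)^c) = {}
W − X = {13}
(Y^c ∩ (Z − ((Y − X) △ Y)^c)) ∩ (W − X) = {}

{}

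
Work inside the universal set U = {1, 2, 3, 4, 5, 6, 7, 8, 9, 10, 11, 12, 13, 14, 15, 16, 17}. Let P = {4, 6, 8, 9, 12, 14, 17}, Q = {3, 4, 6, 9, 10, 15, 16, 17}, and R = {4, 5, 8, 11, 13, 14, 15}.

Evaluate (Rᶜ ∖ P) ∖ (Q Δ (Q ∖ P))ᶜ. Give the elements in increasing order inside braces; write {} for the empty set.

Rᶜ = {1, 2, 3, 6, 7, 9, 10, 12, 16, 17}
Rᶜ ∖ P = {1, 2, 3, 7, 10, 16}
Q ∖ P = {3, 10, 15, 16}
Q Δ (Q ∖ P) = {4, 6, 9, 17}
(Q Δ (Q ∖ P))ᶜ = {1, 2, 3, 5, 7, 8, 10, 11, 12, 13, 14, 15, 16}
(Rᶜ ∖ P) ∖ (Q Δ (Q ∖ P))ᶜ = {}

{}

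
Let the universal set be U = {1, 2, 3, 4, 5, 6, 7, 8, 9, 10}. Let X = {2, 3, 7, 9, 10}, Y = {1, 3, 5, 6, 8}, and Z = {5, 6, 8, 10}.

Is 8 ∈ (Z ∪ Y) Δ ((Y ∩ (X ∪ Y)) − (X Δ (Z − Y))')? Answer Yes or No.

Yes

8 ∈ Z and 8 ∈ Y, so 8 ∈ Z ∪ Y
8 ∉ X and 8 ∈ Y, so 8 ∈ X ∪ Y
8 ∈ Y and 8 ∈ (X ∪ Y), so 8 ∈ Y ∩ (X ∪ Y)
8 ∈ Z and 8 ∈ Y, so 8 ∉ Z − Y
8 ∉ X and 8 ∉ (Z − Y), so 8 ∉ X Δ (Z − Y)
8 ∈ (X Δ (Z − Y))' since 8 ∉ (X Δ (Z − Y))
8 ∈ (Y ∩ (X ∪ Y)) and 8 ∈ (X Δ (Z − Y))', so 8 ∉ (Y ∩ (X ∪ Y)) − (X Δ (Z − Y))'
8 ∈ (Z ∪ Y) and 8 ∉ ((Y ∩ (X ∪ Y)) − (X Δ (Z − Y))'), so 8 ∈ (Z ∪ Y) Δ ((Y ∩ (X ∪ Y)) − (X Δ (Z − Y))')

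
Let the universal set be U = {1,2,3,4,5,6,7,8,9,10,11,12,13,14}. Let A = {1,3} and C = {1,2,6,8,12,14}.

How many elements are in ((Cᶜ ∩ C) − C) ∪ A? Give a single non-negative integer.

2

Cᶜ = {3,4,5,7,9,10,11,13}
Cᶜ ∩ C = {}
(Cᶜ ∩ C) − C = {}
((Cᶜ ∩ C) − C) ∪ A = {1,3}
|((Cᶜ ∩ C) − C) ∪ A| = 2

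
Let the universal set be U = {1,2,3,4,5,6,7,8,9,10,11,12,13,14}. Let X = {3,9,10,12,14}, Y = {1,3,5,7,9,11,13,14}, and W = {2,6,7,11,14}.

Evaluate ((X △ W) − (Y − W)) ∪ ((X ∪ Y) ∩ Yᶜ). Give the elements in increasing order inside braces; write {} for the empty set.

{2,6,7,10,11,12}

X △ W = {2,3,6,7,9,10,11,12}
Y − W = {1,3,5,9,13}
(X △ W) − (Y − W) = {2,6,7,10,11,12}
X ∪ Y = {1,3,5,7,9,10,11,12,13,14}
Yᶜ = {2,4,6,8,10,12}
(X ∪ Y) ∩ Yᶜ = {10,12}
((X △ W) − (Y − W)) ∪ ((X ∪ Y) ∩ Yᶜ) = {2,6,7,10,11,12}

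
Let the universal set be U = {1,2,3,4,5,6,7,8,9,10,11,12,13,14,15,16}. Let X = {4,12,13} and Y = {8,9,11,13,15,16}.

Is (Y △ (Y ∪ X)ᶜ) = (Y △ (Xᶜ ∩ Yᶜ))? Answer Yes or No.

Yes

Y ∪ X = {4,8,9,11,12,13,15,16}
(Y ∪ X)ᶜ = {1,2,3,5,6,7,10,14}
Y △ (Y ∪ X)ᶜ = {1,2,3,5,6,7,8,9,10,11,13,14,15,16}
Xᶜ = {1,2,3,5,6,7,8,9,10,11,14,15,16}
Yᶜ = {1,2,3,4,5,6,7,10,12,14}
Xᶜ ∩ Yᶜ = {1,2,3,5,6,7,10,14}
Y △ (Xᶜ ∩ Yᶜ) = {1,2,3,5,6,7,8,9,10,11,13,14,15,16}
Both equal {1,2,3,5,6,7,8,9,10,11,13,14,15,16}, so Y △ (Y ∪ X)ᶜ = Y △ (Xᶜ ∩ Yᶜ).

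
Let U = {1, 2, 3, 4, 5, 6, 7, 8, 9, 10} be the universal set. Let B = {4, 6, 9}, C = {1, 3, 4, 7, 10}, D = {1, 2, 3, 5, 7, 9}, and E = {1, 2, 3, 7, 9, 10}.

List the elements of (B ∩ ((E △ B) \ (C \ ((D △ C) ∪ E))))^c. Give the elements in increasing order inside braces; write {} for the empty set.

E △ B = {1, 2, 3, 4, 6, 7, 10}
D △ C = {2, 4, 5, 9, 10}
(D △ C) ∪ E = {1, 2, 3, 4, 5, 7, 9, 10}
C \ ((D △ C) ∪ E) = {}
(E △ B) \ (C \ ((D △ C) ∪ E)) = {1, 2, 3, 4, 6, 7, 10}
B ∩ ((E △ B) \ (C \ ((D △ C) ∪ E))) = {4, 6}
(B ∩ ((E △ B) \ (C \ ((D △ C) ∪ E))))^c = {1, 2, 3, 5, 7, 8, 9, 10}

{1, 2, 3, 5, 7, 8, 9, 10}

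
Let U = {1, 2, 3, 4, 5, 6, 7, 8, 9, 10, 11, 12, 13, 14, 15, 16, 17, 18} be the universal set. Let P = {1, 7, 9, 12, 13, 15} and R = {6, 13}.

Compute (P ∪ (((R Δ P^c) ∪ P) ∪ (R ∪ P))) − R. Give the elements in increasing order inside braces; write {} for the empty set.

P^c = {2, 3, 4, 5, 6, 8, 10, 11, 14, 16, 17, 18}
R Δ P^c = {2, 3, 4, 5, 8, 10, 11, 13, 14, 16, 17, 18}
(R Δ P^c) ∪ P = {1, 2, 3, 4, 5, 7, 8, 9, 10, 11, 12, 13, 14, 15, 16, 17, 18}
R ∪ P = {1, 6, 7, 9, 12, 13, 15}
((R Δ P^c) ∪ P) ∪ (R ∪ P) = {1, 2, 3, 4, 5, 6, 7, 8, 9, 10, 11, 12, 13, 14, 15, 16, 17, 18}
P ∪ (((R Δ P^c) ∪ P) ∪ (R ∪ P)) = {1, 2, 3, 4, 5, 6, 7, 8, 9, 10, 11, 12, 13, 14, 15, 16, 17, 18}
(P ∪ (((R Δ P^c) ∪ P) ∪ (R ∪ P))) − R = {1, 2, 3, 4, 5, 7, 8, 9, 10, 11, 12, 14, 15, 16, 17, 18}

{1, 2, 3, 4, 5, 7, 8, 9, 10, 11, 12, 14, 15, 16, 17, 18}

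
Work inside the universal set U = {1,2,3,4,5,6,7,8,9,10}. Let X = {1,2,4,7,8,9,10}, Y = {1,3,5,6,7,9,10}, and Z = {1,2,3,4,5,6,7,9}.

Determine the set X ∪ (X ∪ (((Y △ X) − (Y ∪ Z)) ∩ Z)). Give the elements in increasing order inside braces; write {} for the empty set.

{1,2,4,7,8,9,10}

Y △ X = {2,3,4,5,6,8}
Y ∪ Z = {1,2,3,4,5,6,7,9,10}
(Y △ X) − (Y ∪ Z) = {8}
((Y △ X) − (Y ∪ Z)) ∩ Z = {}
X ∪ (((Y △ X) − (Y ∪ Z)) ∩ Z) = {1,2,4,7,8,9,10}
X ∪ (X ∪ (((Y △ X) − (Y ∪ Z)) ∩ Z)) = {1,2,4,7,8,9,10}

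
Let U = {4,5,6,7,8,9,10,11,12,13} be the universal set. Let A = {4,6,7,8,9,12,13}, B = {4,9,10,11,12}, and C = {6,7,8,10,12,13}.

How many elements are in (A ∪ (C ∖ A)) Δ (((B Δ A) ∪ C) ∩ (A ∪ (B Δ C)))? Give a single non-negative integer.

C ∖ A = {10}
A ∪ (C ∖ A) = {4,6,7,8,9,10,12,13}
B Δ A = {6,7,8,10,11,13}
(B Δ A) ∪ C = {6,7,8,10,11,12,13}
B Δ C = {4,6,7,8,9,11,13}
A ∪ (B Δ C) = {4,6,7,8,9,11,12,13}
((B Δ A) ∪ C) ∩ (A ∪ (B Δ C)) = {6,7,8,11,12,13}
(A ∪ (C ∖ A)) Δ (((B Δ A) ∪ C) ∩ (A ∪ (B Δ C))) = {4,9,10,11}
|(A ∪ (C ∖ A)) Δ (((B Δ A) ∪ C) ∩ (A ∪ (B Δ C)))| = 4

4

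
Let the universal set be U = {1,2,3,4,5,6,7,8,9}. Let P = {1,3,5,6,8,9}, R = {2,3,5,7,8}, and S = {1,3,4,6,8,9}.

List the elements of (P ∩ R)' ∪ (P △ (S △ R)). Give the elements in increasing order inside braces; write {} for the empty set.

P ∩ R = {3,5,8}
(P ∩ R)' = {1,2,4,6,7,9}
S △ R = {1,2,4,5,6,7,9}
P △ (S △ R) = {2,3,4,7,8}
(P ∩ R)' ∪ (P △ (S △ R)) = {1,2,3,4,6,7,8,9}

{1,2,3,4,6,7,8,9}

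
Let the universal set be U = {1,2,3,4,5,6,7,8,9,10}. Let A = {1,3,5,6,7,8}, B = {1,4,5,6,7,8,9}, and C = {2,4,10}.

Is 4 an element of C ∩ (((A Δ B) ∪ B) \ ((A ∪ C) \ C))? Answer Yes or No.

4 ∉ A and 4 ∈ B, so 4 ∈ A Δ B
4 ∈ (A Δ B) and 4 ∈ B, so 4 ∈ (A Δ B) ∪ B
4 ∉ A and 4 ∈ C, so 4 ∈ A ∪ C
4 ∈ (A ∪ C) and 4 ∈ C, so 4 ∉ (A ∪ C) \ C
4 ∈ ((A Δ B) ∪ B) and 4 ∉ ((A ∪ C) \ C), so 4 ∈ ((A Δ B) ∪ B) \ ((A ∪ C) \ C)
4 ∈ C and 4 ∈ (((A Δ B) ∪ B) \ ((A ∪ C) \ C)), so 4 ∈ C ∩ (((A Δ B) ∪ B) \ ((A ∪ C) \ C))

Yes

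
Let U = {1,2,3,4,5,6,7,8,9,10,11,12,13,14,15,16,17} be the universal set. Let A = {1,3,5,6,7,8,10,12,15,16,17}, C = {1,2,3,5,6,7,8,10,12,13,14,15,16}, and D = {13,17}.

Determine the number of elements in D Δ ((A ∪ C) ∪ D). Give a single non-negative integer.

A ∪ C = {1,2,3,5,6,7,8,10,12,13,14,15,16,17}
(A ∪ C) ∪ D = {1,2,3,5,6,7,8,10,12,13,14,15,16,17}
D Δ ((A ∪ C) ∪ D) = {1,2,3,5,6,7,8,10,12,14,15,16}
|D Δ ((A ∪ C) ∪ D)| = 12

12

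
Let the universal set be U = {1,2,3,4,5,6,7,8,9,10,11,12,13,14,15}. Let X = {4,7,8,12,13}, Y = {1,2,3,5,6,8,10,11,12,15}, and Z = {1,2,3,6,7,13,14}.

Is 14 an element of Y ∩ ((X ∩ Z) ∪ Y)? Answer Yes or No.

14 ∉ X and 14 ∈ Z, so 14 ∉ X ∩ Z
14 ∉ (X ∩ Z) and 14 ∉ Y, so 14 ∉ (X ∩ Z) ∪ Y
14 ∉ Y and 14 ∉ ((X ∩ Z) ∪ Y), so 14 ∉ Y ∩ ((X ∩ Z) ∪ Y)

No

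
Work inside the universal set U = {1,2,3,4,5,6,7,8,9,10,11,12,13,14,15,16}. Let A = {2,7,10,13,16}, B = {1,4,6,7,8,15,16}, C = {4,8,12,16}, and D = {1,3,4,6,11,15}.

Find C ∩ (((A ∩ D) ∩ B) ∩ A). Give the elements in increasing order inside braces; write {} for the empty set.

{}

A ∩ D = {}
(A ∩ D) ∩ B = {}
((A ∩ D) ∩ B) ∩ A = {}
C ∩ (((A ∩ D) ∩ B) ∩ A) = {}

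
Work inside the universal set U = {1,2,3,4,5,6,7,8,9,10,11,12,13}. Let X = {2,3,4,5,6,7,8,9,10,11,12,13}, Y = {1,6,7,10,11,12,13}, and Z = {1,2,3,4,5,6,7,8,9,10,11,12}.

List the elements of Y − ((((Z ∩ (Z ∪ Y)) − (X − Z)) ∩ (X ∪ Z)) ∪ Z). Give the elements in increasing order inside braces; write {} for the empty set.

Z ∪ Y = {1,2,3,4,5,6,7,8,9,10,11,12,13}
Z ∩ (Z ∪ Y) = {1,2,3,4,5,6,7,8,9,10,11,12}
X − Z = {13}
(Z ∩ (Z ∪ Y)) − (X − Z) = {1,2,3,4,5,6,7,8,9,10,11,12}
X ∪ Z = {1,2,3,4,5,6,7,8,9,10,11,12,13}
((Z ∩ (Z ∪ Y)) − (X − Z)) ∩ (X ∪ Z) = {1,2,3,4,5,6,7,8,9,10,11,12}
(((Z ∩ (Z ∪ Y)) − (X − Z)) ∩ (X ∪ Z)) ∪ Z = {1,2,3,4,5,6,7,8,9,10,11,12}
Y − ((((Z ∩ (Z ∪ Y)) − (X − Z)) ∩ (X ∪ Z)) ∪ Z) = {13}

{13}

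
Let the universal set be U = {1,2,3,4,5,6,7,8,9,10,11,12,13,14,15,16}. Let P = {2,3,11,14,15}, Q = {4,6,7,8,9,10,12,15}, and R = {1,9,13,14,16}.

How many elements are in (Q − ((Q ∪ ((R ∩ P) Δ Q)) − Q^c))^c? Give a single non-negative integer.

R ∩ P = {14}
(R ∩ P) Δ Q = {4,6,7,8,9,10,12,14,15}
Q ∪ ((R ∩ P) Δ Q) = {4,6,7,8,9,10,12,14,15}
Q^c = {1,2,3,5,11,13,14,16}
(Q ∪ ((R ∩ P) Δ Q)) − Q^c = {4,6,7,8,9,10,12,15}
Q − ((Q ∪ ((R ∩ P) Δ Q)) − Q^c) = {}
(Q − ((Q ∪ ((R ∩ P) Δ Q)) − Q^c))^c = {1,2,3,4,5,6,7,8,9,10,11,12,13,14,15,16}
|(Q − ((Q ∪ ((R ∩ P) Δ Q)) − Q^c))^c| = 16

16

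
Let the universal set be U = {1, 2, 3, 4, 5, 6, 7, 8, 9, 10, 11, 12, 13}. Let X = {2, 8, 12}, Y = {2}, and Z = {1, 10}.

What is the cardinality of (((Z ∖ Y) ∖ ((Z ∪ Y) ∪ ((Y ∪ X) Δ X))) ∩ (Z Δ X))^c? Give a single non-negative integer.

13

Z ∖ Y = {1, 10}
Z ∪ Y = {1, 2, 10}
Y ∪ X = {2, 8, 12}
(Y ∪ X) Δ X = {}
(Z ∪ Y) ∪ ((Y ∪ X) Δ X) = {1, 2, 10}
(Z ∖ Y) ∖ ((Z ∪ Y) ∪ ((Y ∪ X) Δ X)) = {}
Z Δ X = {1, 2, 8, 10, 12}
((Z ∖ Y) ∖ ((Z ∪ Y) ∪ ((Y ∪ X) Δ X))) ∩ (Z Δ X) = {}
(((Z ∖ Y) ∖ ((Z ∪ Y) ∪ ((Y ∪ X) Δ X))) ∩ (Z Δ X))^c = {1, 2, 3, 4, 5, 6, 7, 8, 9, 10, 11, 12, 13}
|(((Z ∖ Y) ∖ ((Z ∪ Y) ∪ ((Y ∪ X) Δ X))) ∩ (Z Δ X))^c| = 13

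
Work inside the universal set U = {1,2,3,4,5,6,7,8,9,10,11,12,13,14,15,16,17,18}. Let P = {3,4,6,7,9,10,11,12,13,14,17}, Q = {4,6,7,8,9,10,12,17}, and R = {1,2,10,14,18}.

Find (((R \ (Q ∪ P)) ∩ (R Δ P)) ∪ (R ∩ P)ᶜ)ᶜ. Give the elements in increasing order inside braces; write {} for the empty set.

Q ∪ P = {3,4,6,7,8,9,10,11,12,13,14,17}
R \ (Q ∪ P) = {1,2,18}
R Δ P = {1,2,3,4,6,7,9,11,12,13,17,18}
(R \ (Q ∪ P)) ∩ (R Δ P) = {1,2,18}
R ∩ P = {10,14}
(R ∩ P)ᶜ = {1,2,3,4,5,6,7,8,9,11,12,13,15,16,17,18}
((R \ (Q ∪ P)) ∩ (R Δ P)) ∪ (R ∩ P)ᶜ = {1,2,3,4,5,6,7,8,9,11,12,13,15,16,17,18}
(((R \ (Q ∪ P)) ∩ (R Δ P)) ∪ (R ∩ P)ᶜ)ᶜ = {10,14}

{10,14}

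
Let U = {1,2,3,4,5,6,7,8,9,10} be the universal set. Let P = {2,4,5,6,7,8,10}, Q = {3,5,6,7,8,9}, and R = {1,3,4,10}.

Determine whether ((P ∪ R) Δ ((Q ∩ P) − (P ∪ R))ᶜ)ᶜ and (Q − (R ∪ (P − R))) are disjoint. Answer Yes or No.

P ∪ R = {1,2,3,4,5,6,7,8,10}
Q ∩ P = {5,6,7,8}
(Q ∩ P) − (P ∪ R) = {}
((Q ∩ P) − (P ∪ R))ᶜ = {1,2,3,4,5,6,7,8,9,10}
(P ∪ R) Δ ((Q ∩ P) − (P ∪ R))ᶜ = {9}
((P ∪ R) Δ ((Q ∩ P) − (P ∪ R))ᶜ)ᶜ = {1,2,3,4,5,6,7,8,10}
P − R = {2,5,6,7,8}
R ∪ (P − R) = {1,2,3,4,5,6,7,8,10}
Q − (R ∪ (P − R)) = {9}
{1,2,3,4,5,6,7,8,10} and {9} share no elements.

Yes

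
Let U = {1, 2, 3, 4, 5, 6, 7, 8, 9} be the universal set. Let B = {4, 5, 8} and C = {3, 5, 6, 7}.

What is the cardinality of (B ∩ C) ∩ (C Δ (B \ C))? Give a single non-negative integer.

1

B ∩ C = {5}
B \ C = {4, 8}
C Δ (B \ C) = {3, 4, 5, 6, 7, 8}
(B ∩ C) ∩ (C Δ (B \ C)) = {5}
|(B ∩ C) ∩ (C Δ (B \ C))| = 1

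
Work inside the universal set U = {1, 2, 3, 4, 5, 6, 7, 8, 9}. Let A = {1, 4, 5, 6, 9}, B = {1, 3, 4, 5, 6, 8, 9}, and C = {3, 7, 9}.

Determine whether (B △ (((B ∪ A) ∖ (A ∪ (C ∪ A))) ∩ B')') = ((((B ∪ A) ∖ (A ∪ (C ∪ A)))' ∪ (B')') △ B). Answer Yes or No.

Yes

B ∪ A = {1, 3, 4, 5, 6, 8, 9}
C ∪ A = {1, 3, 4, 5, 6, 7, 9}
A ∪ (C ∪ A) = {1, 3, 4, 5, 6, 7, 9}
(B ∪ A) ∖ (A ∪ (C ∪ A)) = {8}
B' = {2, 7}
((B ∪ A) ∖ (A ∪ (C ∪ A))) ∩ B' = {}
(((B ∪ A) ∖ (A ∪ (C ∪ A))) ∩ B')' = {1, 2, 3, 4, 5, 6, 7, 8, 9}
B △ (((B ∪ A) ∖ (A ∪ (C ∪ A))) ∩ B')' = {2, 7}
((B ∪ A) ∖ (A ∪ (C ∪ A)))' = {1, 2, 3, 4, 5, 6, 7, 9}
(B')' = {1, 3, 4, 5, 6, 8, 9}
((B ∪ A) ∖ (A ∪ (C ∪ A)))' ∪ (B')' = {1, 2, 3, 4, 5, 6, 7, 8, 9}
(((B ∪ A) ∖ (A ∪ (C ∪ A)))' ∪ (B')') △ B = {2, 7}
Both equal {2, 7}, so B △ (((B ∪ A) ∖ (A ∪ (C ∪ A))) ∩ B')' = (((B ∪ A) ∖ (A ∪ (C ∪ A)))' ∪ (B')') △ B.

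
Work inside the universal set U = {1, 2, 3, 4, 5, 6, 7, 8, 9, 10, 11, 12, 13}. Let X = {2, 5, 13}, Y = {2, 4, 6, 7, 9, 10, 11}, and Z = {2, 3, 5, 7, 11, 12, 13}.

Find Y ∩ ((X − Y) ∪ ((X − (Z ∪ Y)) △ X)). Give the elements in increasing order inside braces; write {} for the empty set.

{2}

X − Y = {5, 13}
Z ∪ Y = {2, 3, 4, 5, 6, 7, 9, 10, 11, 12, 13}
X − (Z ∪ Y) = {}
(X − (Z ∪ Y)) △ X = {2, 5, 13}
(X − Y) ∪ ((X − (Z ∪ Y)) △ X) = {2, 5, 13}
Y ∩ ((X − Y) ∪ ((X − (Z ∪ Y)) △ X)) = {2}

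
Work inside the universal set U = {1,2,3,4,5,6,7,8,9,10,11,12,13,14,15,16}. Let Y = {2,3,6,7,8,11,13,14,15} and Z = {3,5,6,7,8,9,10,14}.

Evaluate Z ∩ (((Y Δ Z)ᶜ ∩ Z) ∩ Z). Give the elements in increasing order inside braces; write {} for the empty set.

Y Δ Z = {2,5,9,10,11,13,15}
(Y Δ Z)ᶜ = {1,3,4,6,7,8,12,14,16}
(Y Δ Z)ᶜ ∩ Z = {3,6,7,8,14}
((Y Δ Z)ᶜ ∩ Z) ∩ Z = {3,6,7,8,14}
Z ∩ (((Y Δ Z)ᶜ ∩ Z) ∩ Z) = {3,6,7,8,14}

{3,6,7,8,14}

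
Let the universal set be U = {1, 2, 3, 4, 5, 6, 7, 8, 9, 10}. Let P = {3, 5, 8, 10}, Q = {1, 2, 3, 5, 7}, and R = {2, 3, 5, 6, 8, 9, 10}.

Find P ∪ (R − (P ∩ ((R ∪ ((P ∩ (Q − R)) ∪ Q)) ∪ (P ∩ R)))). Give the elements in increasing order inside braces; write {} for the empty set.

{2, 3, 5, 6, 8, 9, 10}

Q − R = {1, 7}
P ∩ (Q − R) = {}
(P ∩ (Q − R)) ∪ Q = {1, 2, 3, 5, 7}
R ∪ ((P ∩ (Q − R)) ∪ Q) = {1, 2, 3, 5, 6, 7, 8, 9, 10}
P ∩ R = {3, 5, 8, 10}
(R ∪ ((P ∩ (Q − R)) ∪ Q)) ∪ (P ∩ R) = {1, 2, 3, 5, 6, 7, 8, 9, 10}
P ∩ ((R ∪ ((P ∩ (Q − R)) ∪ Q)) ∪ (P ∩ R)) = {3, 5, 8, 10}
R − (P ∩ ((R ∪ ((P ∩ (Q − R)) ∪ Q)) ∪ (P ∩ R))) = {2, 6, 9}
P ∪ (R − (P ∩ ((R ∪ ((P ∩ (Q − R)) ∪ Q)) ∪ (P ∩ R)))) = {2, 3, 5, 6, 8, 9, 10}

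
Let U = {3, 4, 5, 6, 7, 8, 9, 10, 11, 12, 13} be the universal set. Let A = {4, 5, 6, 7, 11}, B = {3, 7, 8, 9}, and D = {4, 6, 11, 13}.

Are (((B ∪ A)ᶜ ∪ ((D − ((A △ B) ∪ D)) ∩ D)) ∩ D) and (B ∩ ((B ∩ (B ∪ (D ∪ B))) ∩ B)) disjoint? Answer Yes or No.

Yes

B ∪ A = {3, 4, 5, 6, 7, 8, 9, 11}
(B ∪ A)ᶜ = {10, 12, 13}
A △ B = {3, 4, 5, 6, 8, 9, 11}
(A △ B) ∪ D = {3, 4, 5, 6, 8, 9, 11, 13}
D − ((A △ B) ∪ D) = {}
(D − ((A △ B) ∪ D)) ∩ D = {}
(B ∪ A)ᶜ ∪ ((D − ((A △ B) ∪ D)) ∩ D) = {10, 12, 13}
((B ∪ A)ᶜ ∪ ((D − ((A △ B) ∪ D)) ∩ D)) ∩ D = {13}
D ∪ B = {3, 4, 6, 7, 8, 9, 11, 13}
B ∪ (D ∪ B) = {3, 4, 6, 7, 8, 9, 11, 13}
B ∩ (B ∪ (D ∪ B)) = {3, 7, 8, 9}
(B ∩ (B ∪ (D ∪ B))) ∩ B = {3, 7, 8, 9}
B ∩ ((B ∩ (B ∪ (D ∪ B))) ∩ B) = {3, 7, 8, 9}
{13} and {3, 7, 8, 9} share no elements.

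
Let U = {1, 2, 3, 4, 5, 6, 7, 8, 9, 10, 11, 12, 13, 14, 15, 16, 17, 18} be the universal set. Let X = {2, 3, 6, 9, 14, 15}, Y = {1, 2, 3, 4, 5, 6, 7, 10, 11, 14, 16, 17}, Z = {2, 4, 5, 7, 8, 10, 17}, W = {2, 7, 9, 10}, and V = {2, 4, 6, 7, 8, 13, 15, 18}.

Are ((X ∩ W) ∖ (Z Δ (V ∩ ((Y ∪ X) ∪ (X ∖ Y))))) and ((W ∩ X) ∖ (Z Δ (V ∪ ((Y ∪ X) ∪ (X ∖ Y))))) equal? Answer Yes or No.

No

X ∩ W = {2, 9}
Y ∪ X = {1, 2, 3, 4, 5, 6, 7, 9, 10, 11, 14, 15, 16, 17}
X ∖ Y = {9, 15}
(Y ∪ X) ∪ (X ∖ Y) = {1, 2, 3, 4, 5, 6, 7, 9, 10, 11, 14, 15, 16, 17}
V ∩ ((Y ∪ X) ∪ (X ∖ Y)) = {2, 4, 6, 7, 15}
Z Δ (V ∩ ((Y ∪ X) ∪ (X ∖ Y))) = {5, 6, 8, 10, 15, 17}
(X ∩ W) ∖ (Z Δ (V ∩ ((Y ∪ X) ∪ (X ∖ Y)))) = {2, 9}
W ∩ X = {2, 9}
V ∪ ((Y ∪ X) ∪ (X ∖ Y)) = {1, 2, 3, 4, 5, 6, 7, 8, 9, 10, 11, 13, 14, 15, 16, 17, 18}
Z Δ (V ∪ ((Y ∪ X) ∪ (X ∖ Y))) = {1, 3, 6, 9, 11, 13, 14, 15, 16, 18}
(W ∩ X) ∖ (Z Δ (V ∪ ((Y ∪ X) ∪ (X ∖ Y)))) = {2}
9 ∈ (X ∩ W) ∖ (Z Δ (V ∩ ((Y ∪ X) ∪ (X ∖ Y)))) but 9 ∉ (W ∩ X) ∖ (Z Δ (V ∪ ((Y ∪ X) ∪ (X ∖ Y)))), so they differ.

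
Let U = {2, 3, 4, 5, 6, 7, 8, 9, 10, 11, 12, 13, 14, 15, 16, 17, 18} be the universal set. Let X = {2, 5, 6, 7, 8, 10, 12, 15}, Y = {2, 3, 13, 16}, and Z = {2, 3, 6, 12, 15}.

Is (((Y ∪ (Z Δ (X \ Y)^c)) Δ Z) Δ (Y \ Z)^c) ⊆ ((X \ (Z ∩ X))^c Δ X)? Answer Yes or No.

No

X \ Y = {5, 6, 7, 8, 10, 12, 15}
(X \ Y)^c = {2, 3, 4, 9, 11, 13, 14, 16, 17, 18}
Z Δ (X \ Y)^c = {4, 6, 9, 11, 12, 13, 14, 15, 16, 17, 18}
Y ∪ (Z Δ (X \ Y)^c) = {2, 3, 4, 6, 9, 11, 12, 13, 14, 15, 16, 17, 18}
(Y ∪ (Z Δ (X \ Y)^c)) Δ Z = {4, 9, 11, 13, 14, 16, 17, 18}
Y \ Z = {13, 16}
(Y \ Z)^c = {2, 3, 4, 5, 6, 7, 8, 9, 10, 11, 12, 14, 15, 17, 18}
((Y ∪ (Z Δ (X \ Y)^c)) Δ Z) Δ (Y \ Z)^c = {2, 3, 5, 6, 7, 8, 10, 12, 13, 15, 16}
Z ∩ X = {2, 6, 12, 15}
X \ (Z ∩ X) = {5, 7, 8, 10}
(X \ (Z ∩ X))^c = {2, 3, 4, 6, 9, 11, 12, 13, 14, 15, 16, 17, 18}
(X \ (Z ∩ X))^c Δ X = {3, 4, 5, 7, 8, 9, 10, 11, 13, 14, 16, 17, 18}
2 ∈ ((Y ∪ (Z Δ (X \ Y)^c)) Δ Z) Δ (Y \ Z)^c but 2 ∉ (X \ (Z ∩ X))^c Δ X, so the inclusion fails.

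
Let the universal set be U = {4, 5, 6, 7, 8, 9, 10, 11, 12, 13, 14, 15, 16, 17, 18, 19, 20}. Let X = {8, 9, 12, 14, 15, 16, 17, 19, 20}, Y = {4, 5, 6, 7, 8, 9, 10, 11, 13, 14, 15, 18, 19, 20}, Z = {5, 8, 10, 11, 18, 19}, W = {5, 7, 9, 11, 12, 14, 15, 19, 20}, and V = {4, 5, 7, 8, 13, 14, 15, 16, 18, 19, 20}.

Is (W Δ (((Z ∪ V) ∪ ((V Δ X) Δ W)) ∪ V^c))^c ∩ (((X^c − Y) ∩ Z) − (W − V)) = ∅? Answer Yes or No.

Yes

Z ∪ V = {4, 5, 7, 8, 10, 11, 13, 14, 15, 16, 18, 19, 20}
V Δ X = {4, 5, 7, 9, 12, 13, 17, 18}
(V Δ X) Δ W = {4, 11, 13, 14, 15, 17, 18, 19, 20}
(Z ∪ V) ∪ ((V Δ X) Δ W) = {4, 5, 7, 8, 10, 11, 13, 14, 15, 16, 17, 18, 19, 20}
V^c = {6, 9, 10, 11, 12, 17}
((Z ∪ V) ∪ ((V Δ X) Δ W)) ∪ V^c = {4, 5, 6, 7, 8, 9, 10, 11, 12, 13, 14, 15, 16, 17, 18, 19, 20}
W Δ (((Z ∪ V) ∪ ((V Δ X) Δ W)) ∪ V^c) = {4, 6, 8, 10, 13, 16, 17, 18}
(W Δ (((Z ∪ V) ∪ ((V Δ X) Δ W)) ∪ V^c))^c = {5, 7, 9, 11, 12, 14, 15, 19, 20}
X^c = {4, 5, 6, 7, 10, 11, 13, 18}
X^c − Y = {}
(X^c − Y) ∩ Z = {}
W − V = {9, 11, 12}
((X^c − Y) ∩ Z) − (W − V) = {}
{5, 7, 9, 11, 12, 14, 15, 19, 20} and {} share no elements.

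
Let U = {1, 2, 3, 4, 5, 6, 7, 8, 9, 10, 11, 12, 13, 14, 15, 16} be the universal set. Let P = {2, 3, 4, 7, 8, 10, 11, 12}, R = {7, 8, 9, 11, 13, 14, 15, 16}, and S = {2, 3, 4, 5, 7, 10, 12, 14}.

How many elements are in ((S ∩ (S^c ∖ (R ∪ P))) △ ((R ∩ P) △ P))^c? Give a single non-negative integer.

11

S^c = {1, 6, 8, 9, 11, 13, 15, 16}
R ∪ P = {2, 3, 4, 7, 8, 9, 10, 11, 12, 13, 14, 15, 16}
S^c ∖ (R ∪ P) = {1, 6}
S ∩ (S^c ∖ (R ∪ P)) = {}
R ∩ P = {7, 8, 11}
(R ∩ P) △ P = {2, 3, 4, 10, 12}
(S ∩ (S^c ∖ (R ∪ P))) △ ((R ∩ P) △ P) = {2, 3, 4, 10, 12}
((S ∩ (S^c ∖ (R ∪ P))) △ ((R ∩ P) △ P))^c = {1, 5, 6, 7, 8, 9, 11, 13, 14, 15, 16}
|((S ∩ (S^c ∖ (R ∪ P))) △ ((R ∩ P) △ P))^c| = 11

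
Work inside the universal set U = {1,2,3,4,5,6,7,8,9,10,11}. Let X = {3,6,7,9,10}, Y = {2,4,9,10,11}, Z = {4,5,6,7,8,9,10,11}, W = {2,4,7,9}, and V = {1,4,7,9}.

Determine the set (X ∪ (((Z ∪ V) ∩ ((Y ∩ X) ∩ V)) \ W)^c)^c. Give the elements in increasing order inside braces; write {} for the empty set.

Z ∪ V = {1,4,5,6,7,8,9,10,11}
Y ∩ X = {9,10}
(Y ∩ X) ∩ V = {9}
(Z ∪ V) ∩ ((Y ∩ X) ∩ V) = {9}
((Z ∪ V) ∩ ((Y ∩ X) ∩ V)) \ W = {}
(((Z ∪ V) ∩ ((Y ∩ X) ∩ V)) \ W)^c = {1,2,3,4,5,6,7,8,9,10,11}
X ∪ (((Z ∪ V) ∩ ((Y ∩ X) ∩ V)) \ W)^c = {1,2,3,4,5,6,7,8,9,10,11}
(X ∪ (((Z ∪ V) ∩ ((Y ∩ X) ∩ V)) \ W)^c)^c = {}

{}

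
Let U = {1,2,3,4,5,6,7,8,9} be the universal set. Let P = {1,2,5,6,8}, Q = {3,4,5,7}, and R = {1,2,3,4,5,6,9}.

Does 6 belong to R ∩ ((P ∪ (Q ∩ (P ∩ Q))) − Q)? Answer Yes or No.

6 ∈ P and 6 ∉ Q, so 6 ∉ P ∩ Q
6 ∉ Q and 6 ∉ (P ∩ Q), so 6 ∉ Q ∩ (P ∩ Q)
6 ∈ P and 6 ∉ (Q ∩ (P ∩ Q)), so 6 ∈ P ∪ (Q ∩ (P ∩ Q))
6 ∈ (P ∪ (Q ∩ (P ∩ Q))) and 6 ∉ Q, so 6 ∈ (P ∪ (Q ∩ (P ∩ Q))) − Q
6 ∈ R and 6 ∈ ((P ∪ (Q ∩ (P ∩ Q))) − Q), so 6 ∈ R ∩ ((P ∪ (Q ∩ (P ∩ Q))) − Q)

Yes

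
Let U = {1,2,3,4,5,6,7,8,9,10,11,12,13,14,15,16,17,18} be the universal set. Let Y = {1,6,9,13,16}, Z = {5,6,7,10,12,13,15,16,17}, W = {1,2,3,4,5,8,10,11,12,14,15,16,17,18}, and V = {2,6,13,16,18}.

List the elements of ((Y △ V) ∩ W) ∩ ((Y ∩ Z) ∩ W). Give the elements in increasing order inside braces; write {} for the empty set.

{}

Y △ V = {1,2,9,18}
(Y △ V) ∩ W = {1,2,18}
Y ∩ Z = {6,13,16}
(Y ∩ Z) ∩ W = {16}
((Y △ V) ∩ W) ∩ ((Y ∩ Z) ∩ W) = {}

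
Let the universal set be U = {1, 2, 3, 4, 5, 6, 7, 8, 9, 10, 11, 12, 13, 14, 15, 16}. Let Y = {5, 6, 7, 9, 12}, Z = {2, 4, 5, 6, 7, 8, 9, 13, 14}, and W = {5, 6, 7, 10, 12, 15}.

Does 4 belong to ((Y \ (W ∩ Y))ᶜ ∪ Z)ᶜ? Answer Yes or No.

No

4 ∉ W and 4 ∉ Y, so 4 ∉ W ∩ Y
4 ∉ Y and 4 ∉ (W ∩ Y), so 4 ∉ Y \ (W ∩ Y)
4 ∈ (Y \ (W ∩ Y))ᶜ since 4 ∉ (Y \ (W ∩ Y))
4 ∈ (Y \ (W ∩ Y))ᶜ and 4 ∈ Z, so 4 ∈ (Y \ (W ∩ Y))ᶜ ∪ Z
4 ∉ ((Y \ (W ∩ Y))ᶜ ∪ Z)ᶜ since 4 ∈ ((Y \ (W ∩ Y))ᶜ ∪ Z)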